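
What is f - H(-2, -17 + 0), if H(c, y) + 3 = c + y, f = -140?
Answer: -118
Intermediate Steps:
H(c, y) = -3 + c + y (H(c, y) = -3 + (c + y) = -3 + c + y)
f - H(-2, -17 + 0) = -140 - (-3 - 2 + (-17 + 0)) = -140 - (-3 - 2 - 17) = -140 - 1*(-22) = -140 + 22 = -118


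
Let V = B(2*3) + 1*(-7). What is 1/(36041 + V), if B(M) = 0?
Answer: 1/36034 ≈ 2.7752e-5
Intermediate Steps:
V = -7 (V = 0 + 1*(-7) = 0 - 7 = -7)
1/(36041 + V) = 1/(36041 - 7) = 1/36034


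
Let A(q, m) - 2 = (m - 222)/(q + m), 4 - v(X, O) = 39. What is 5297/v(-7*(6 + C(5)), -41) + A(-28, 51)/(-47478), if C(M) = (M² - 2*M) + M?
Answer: -5784287843/38219790 ≈ -151.34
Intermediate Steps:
C(M) = M² - M
v(X, O) = -35 (v(X, O) = 4 - 1*39 = 4 - 39 = -35)
A(q, m) = 2 + (-222 + m)/(m + q) (A(q, m) = 2 + (m - 222)/(q + m) = 2 + (-222 + m)/(m + q))
5297/v(-7*(6 + C(5)), -41) + A(-28, 51)/(-47478) = 5297/(-35) + ((-222 + 2*(-28) + 3*51)/(51 - 28))/(-47478) = 5297*(-1/35) + ((-222 - 56 + 153)/23)*(-1/47478) = -5297/35 + ((1/23)*(-125))*(-1/47478) = -5297/35 - 125/23*(-1/47478) = -5297/35 + 125/1091994 = -5784287843/38219790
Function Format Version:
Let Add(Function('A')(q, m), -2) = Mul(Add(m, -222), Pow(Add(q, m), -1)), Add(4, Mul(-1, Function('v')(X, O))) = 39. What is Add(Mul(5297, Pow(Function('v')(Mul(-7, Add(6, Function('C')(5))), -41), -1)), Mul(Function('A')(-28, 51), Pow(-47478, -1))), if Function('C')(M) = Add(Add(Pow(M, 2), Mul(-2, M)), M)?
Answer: Rational(-5784287843, 38219790) ≈ -151.34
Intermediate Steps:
Function('C')(M) = Add(Pow(M, 2), Mul(-1, M))
Function('v')(X, O) = -35 (Function('v')(X, O) = Add(4, Mul(-1, 39)) = Add(4, -39) = -35)
Function('A')(q, m) = Add(2, Mul(Pow(Add(m, q), -1), Add(-222, m))) (Function('A')(q, m) = Add(2, Mul(Add(m, -222), Pow(Add(q, m), -1))) = Add(2, Mul(Add(-222, m), Pow(Add(m, q), -1))) = Add(2, Mul(Pow(Add(m, q), -1), Add(-222, m))))
Add(Mul(5297, Pow(Function('v')(Mul(-7, Add(6, Function('C')(5))), -41), -1)), Mul(Function('A')(-28, 51), Pow(-47478, -1))) = Add(Mul(5297, Pow(-35, -1)), Mul(Mul(Pow(Add(51, -28), -1), Add(-222, Mul(2, -28), Mul(3, 51))), Pow(-47478, -1))) = Add(Mul(5297, Rational(-1, 35)), Mul(Mul(Pow(23, -1), Add(-222, -56, 153)), Rational(-1, 47478))) = Add(Rational(-5297, 35), Mul(Mul(Rational(1, 23), -125), Rational(-1, 47478))) = Add(Rational(-5297, 35), Mul(Rational(-125, 23), Rational(-1, 47478))) = Add(Rational(-5297, 35), Rational(125, 1091994)) = Rational(-5784287843, 38219790)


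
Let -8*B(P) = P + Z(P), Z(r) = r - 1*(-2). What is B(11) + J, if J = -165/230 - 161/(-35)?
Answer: 203/230 ≈ 0.88261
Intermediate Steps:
Z(r) = 2 + r (Z(r) = r + 2 = 2 + r)
J = 893/230 (J = -165*1/230 - 161*(-1/35) = -33/46 + 23/5 = 893/230 ≈ 3.8826)
B(P) = -1/4 - P/4 (B(P) = -(P + (2 + P))/8 = -(2 + 2*P)/8 = -1/4 - P/4)
B(11) + J = (-1/4 - 1/4*11) + 893/230 = (-1/4 - 11/4) + 893/230 = -3 + 893/230 = 203/230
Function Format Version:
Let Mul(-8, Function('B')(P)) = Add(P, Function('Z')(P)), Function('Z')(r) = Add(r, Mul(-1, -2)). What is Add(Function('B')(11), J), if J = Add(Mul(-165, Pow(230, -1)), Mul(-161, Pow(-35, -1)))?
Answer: Rational(203, 230) ≈ 0.88261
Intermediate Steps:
Function('Z')(r) = Add(2, r) (Function('Z')(r) = Add(r, 2) = Add(2, r))
J = Rational(893, 230) (J = Add(Mul(-165, Rational(1, 230)), Mul(-161, Rational(-1, 35))) = Add(Rational(-33, 46), Rational(23, 5)) = Rational(893, 230) ≈ 3.8826)
Function('B')(P) = Add(Rational(-1, 4), Mul(Rational(-1, 4), P)) (Function('B')(P) = Mul(Rational(-1, 8), Add(P, Add(2, P))) = Mul(Rational(-1, 8), Add(2, Mul(2, P))) = Add(Rational(-1, 4), Mul(Rational(-1, 4), P)))
Add(Function('B')(11), J) = Add(Add(Rational(-1, 4), Mul(Rational(-1, 4), 11)), Rational(893, 230)) = Add(Add(Rational(-1, 4), Rational(-11, 4)), Rational(893, 230)) = Add(-3, Rational(893, 230)) = Rational(203, 230)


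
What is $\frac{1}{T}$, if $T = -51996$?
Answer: $- \frac{1}{51996} \approx -1.9232 \cdot 10^{-5}$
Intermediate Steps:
$\frac{1}{T} = \frac{1}{-51996} = - \frac{1}{51996}$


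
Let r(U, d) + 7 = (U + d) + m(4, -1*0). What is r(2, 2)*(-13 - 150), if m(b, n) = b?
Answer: -163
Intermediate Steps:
r(U, d) = -3 + U + d (r(U, d) = -7 + ((U + d) + 4) = -7 + (4 + U + d) = -3 + U + d)
r(2, 2)*(-13 - 150) = (-3 + 2 + 2)*(-13 - 150) = 1*(-163) = -163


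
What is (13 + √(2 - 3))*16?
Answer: 208 + 16*I ≈ 208.0 + 16.0*I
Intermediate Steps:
(13 + √(2 - 3))*16 = (13 + √(-1))*16 = (13 + I)*16 = 208 + 16*I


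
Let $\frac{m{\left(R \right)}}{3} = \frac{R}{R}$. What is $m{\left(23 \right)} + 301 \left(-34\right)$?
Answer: $-10231$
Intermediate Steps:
$m{\left(R \right)} = 3$ ($m{\left(R \right)} = 3 \frac{R}{R} = 3 \cdot 1 = 3$)
$m{\left(23 \right)} + 301 \left(-34\right) = 3 + 301 \left(-34\right) = 3 - 10234 = -10231$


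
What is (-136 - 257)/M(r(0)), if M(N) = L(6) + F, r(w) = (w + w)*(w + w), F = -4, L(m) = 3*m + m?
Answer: -393/20 ≈ -19.650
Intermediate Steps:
L(m) = 4*m
r(w) = 4*w² (r(w) = (2*w)*(2*w) = 4*w²)
M(N) = 20 (M(N) = 4*6 - 4 = 24 - 4 = 20)
(-136 - 257)/M(r(0)) = (-136 - 257)/20 = -393*1/20 = -393/20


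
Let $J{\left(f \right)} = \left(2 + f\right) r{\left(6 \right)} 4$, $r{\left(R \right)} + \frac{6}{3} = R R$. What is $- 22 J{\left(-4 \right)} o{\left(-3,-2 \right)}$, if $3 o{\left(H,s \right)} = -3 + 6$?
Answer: $5984$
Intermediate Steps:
$r{\left(R \right)} = -2 + R^{2}$ ($r{\left(R \right)} = -2 + R R = -2 + R^{2}$)
$J{\left(f \right)} = 272 + 136 f$ ($J{\left(f \right)} = \left(2 + f\right) \left(-2 + 6^{2}\right) 4 = \left(2 + f\right) \left(-2 + 36\right) 4 = \left(2 + f\right) 34 \cdot 4 = \left(2 + f\right) 136 = 272 + 136 f$)
$o{\left(H,s \right)} = 1$ ($o{\left(H,s \right)} = \frac{-3 + 6}{3} = \frac{1}{3} \cdot 3 = 1$)
$- 22 J{\left(-4 \right)} o{\left(-3,-2 \right)} = - 22 \left(272 + 136 \left(-4\right)\right) 1 = - 22 \left(272 - 544\right) 1 = \left(-22\right) \left(-272\right) 1 = 5984 \cdot 1 = 5984$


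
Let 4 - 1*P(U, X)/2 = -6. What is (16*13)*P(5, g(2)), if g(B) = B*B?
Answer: 4160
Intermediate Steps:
g(B) = B²
P(U, X) = 20 (P(U, X) = 8 - 2*(-6) = 8 + 12 = 20)
(16*13)*P(5, g(2)) = (16*13)*20 = 208*20 = 4160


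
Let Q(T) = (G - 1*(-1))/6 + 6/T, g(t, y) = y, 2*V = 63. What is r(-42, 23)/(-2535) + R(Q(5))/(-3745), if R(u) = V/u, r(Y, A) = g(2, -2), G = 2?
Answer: -19177/4611165 ≈ -0.0041588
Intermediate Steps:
V = 63/2 (V = (1/2)*63 = 63/2 ≈ 31.500)
Q(T) = 1/2 + 6/T (Q(T) = (2 - 1*(-1))/6 + 6/T = (2 + 1)*(1/6) + 6/T = 3*(1/6) + 6/T = 1/2 + 6/T)
r(Y, A) = -2
R(u) = 63/(2*u)
r(-42, 23)/(-2535) + R(Q(5))/(-3745) = -2/(-2535) + (63/(2*(((1/2)*(12 + 5)/5))))/(-3745) = -2*(-1/2535) + (63/(2*(((1/2)*(1/5)*17))))*(-1/3745) = 2/2535 + (63/(2*(17/10)))*(-1/3745) = 2/2535 + ((63/2)*(10/17))*(-1/3745) = 2/2535 + (315/17)*(-1/3745) = 2/2535 - 9/1819 = -19177/4611165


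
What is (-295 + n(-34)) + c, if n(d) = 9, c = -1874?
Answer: -2160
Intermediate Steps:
(-295 + n(-34)) + c = (-295 + 9) - 1874 = -286 - 1874 = -2160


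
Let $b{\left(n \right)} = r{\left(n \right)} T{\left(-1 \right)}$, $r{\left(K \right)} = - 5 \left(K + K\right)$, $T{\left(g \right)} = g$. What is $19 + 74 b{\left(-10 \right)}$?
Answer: $-7381$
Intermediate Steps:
$r{\left(K \right)} = - 10 K$ ($r{\left(K \right)} = - 5 \cdot 2 K = - 10 K$)
$b{\left(n \right)} = 10 n$ ($b{\left(n \right)} = - 10 n \left(-1\right) = 10 n$)
$19 + 74 b{\left(-10 \right)} = 19 + 74 \cdot 10 \left(-10\right) = 19 + 74 \left(-100\right) = 19 - 7400 = -7381$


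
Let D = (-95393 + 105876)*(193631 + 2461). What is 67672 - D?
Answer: -2055564764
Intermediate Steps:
D = 2055632436 (D = 10483*196092 = 2055632436)
67672 - D = 67672 - 1*2055632436 = 67672 - 2055632436 = -2055564764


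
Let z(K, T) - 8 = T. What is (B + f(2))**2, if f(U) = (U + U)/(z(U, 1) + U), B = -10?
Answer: 11236/121 ≈ 92.859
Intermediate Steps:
z(K, T) = 8 + T
f(U) = 2*U/(9 + U) (f(U) = (U + U)/((8 + 1) + U) = (2*U)/(9 + U) = 2*U/(9 + U))
(B + f(2))**2 = (-10 + 2*2/(9 + 2))**2 = (-10 + 2*2/11)**2 = (-10 + 2*2*(1/11))**2 = (-10 + 4/11)**2 = (-106/11)**2 = 11236/121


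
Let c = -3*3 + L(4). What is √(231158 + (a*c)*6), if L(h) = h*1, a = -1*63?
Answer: 2*√58262 ≈ 482.75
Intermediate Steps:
a = -63
L(h) = h
c = -5 (c = -3*3 + 4 = -9 + 4 = -5)
√(231158 + (a*c)*6) = √(231158 - 63*(-5)*6) = √(231158 + 315*6) = √(231158 + 1890) = √233048 = 2*√58262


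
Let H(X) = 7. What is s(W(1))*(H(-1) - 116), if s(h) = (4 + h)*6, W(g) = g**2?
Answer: -3270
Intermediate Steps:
s(h) = 24 + 6*h
s(W(1))*(H(-1) - 116) = (24 + 6*1**2)*(7 - 116) = (24 + 6*1)*(-109) = (24 + 6)*(-109) = 30*(-109) = -3270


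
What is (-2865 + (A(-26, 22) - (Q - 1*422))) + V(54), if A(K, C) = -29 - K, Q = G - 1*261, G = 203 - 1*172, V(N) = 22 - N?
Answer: -2248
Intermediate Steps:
G = 31 (G = 203 - 172 = 31)
Q = -230 (Q = 31 - 1*261 = 31 - 261 = -230)
(-2865 + (A(-26, 22) - (Q - 1*422))) + V(54) = (-2865 + ((-29 - 1*(-26)) - (-230 - 1*422))) + (22 - 1*54) = (-2865 + ((-29 + 26) - (-230 - 422))) + (22 - 54) = (-2865 + (-3 - 1*(-652))) - 32 = (-2865 + (-3 + 652)) - 32 = (-2865 + 649) - 32 = -2216 - 32 = -2248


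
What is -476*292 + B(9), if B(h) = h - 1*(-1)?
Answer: -138982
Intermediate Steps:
B(h) = 1 + h (B(h) = h + 1 = 1 + h)
-476*292 + B(9) = -476*292 + (1 + 9) = -138992 + 10 = -138982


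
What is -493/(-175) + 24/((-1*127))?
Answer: 58411/22225 ≈ 2.6282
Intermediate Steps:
-493/(-175) + 24/((-1*127)) = -493*(-1/175) + 24/(-127) = 493/175 + 24*(-1/127) = 493/175 - 24/127 = 58411/22225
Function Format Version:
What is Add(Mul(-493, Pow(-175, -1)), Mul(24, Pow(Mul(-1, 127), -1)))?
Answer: Rational(58411, 22225) ≈ 2.6282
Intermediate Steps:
Add(Mul(-493, Pow(-175, -1)), Mul(24, Pow(Mul(-1, 127), -1))) = Add(Mul(-493, Rational(-1, 175)), Mul(24, Pow(-127, -1))) = Add(Rational(493, 175), Mul(24, Rational(-1, 127))) = Add(Rational(493, 175), Rational(-24, 127)) = Rational(58411, 22225)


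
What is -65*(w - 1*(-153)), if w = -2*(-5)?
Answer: -10595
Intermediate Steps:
w = 10
-65*(w - 1*(-153)) = -65*(10 - 1*(-153)) = -65*(10 + 153) = -65*163 = -10595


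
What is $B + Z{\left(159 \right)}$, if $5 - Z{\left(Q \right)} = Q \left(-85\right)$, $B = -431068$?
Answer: $-417548$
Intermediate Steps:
$Z{\left(Q \right)} = 5 + 85 Q$ ($Z{\left(Q \right)} = 5 - Q \left(-85\right) = 5 - - 85 Q = 5 + 85 Q$)
$B + Z{\left(159 \right)} = -431068 + \left(5 + 85 \cdot 159\right) = -431068 + \left(5 + 13515\right) = -431068 + 13520 = -417548$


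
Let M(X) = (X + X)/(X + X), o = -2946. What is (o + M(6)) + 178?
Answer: -2767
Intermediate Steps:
M(X) = 1 (M(X) = (2*X)/((2*X)) = (2*X)*(1/(2*X)) = 1)
(o + M(6)) + 178 = (-2946 + 1) + 178 = -2945 + 178 = -2767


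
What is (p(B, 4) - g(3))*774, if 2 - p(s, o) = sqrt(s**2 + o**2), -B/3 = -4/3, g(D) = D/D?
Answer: 774 - 3096*sqrt(2) ≈ -3604.4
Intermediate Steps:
g(D) = 1
B = 4 (B = -(-12)/3 = -3*(-4/3) = 4)
p(s, o) = 2 - sqrt(o**2 + s**2) (p(s, o) = 2 - sqrt(s**2 + o**2) = 2 - sqrt(o**2 + s**2))
(p(B, 4) - g(3))*774 = ((2 - sqrt(4**2 + 4**2)) - 1*1)*774 = ((2 - sqrt(16 + 16)) - 1)*774 = ((2 - sqrt(32)) - 1)*774 = ((2 - 4*sqrt(2)) - 1)*774 = (1 - 4*sqrt(2))*774 = 774 - 3096*sqrt(2)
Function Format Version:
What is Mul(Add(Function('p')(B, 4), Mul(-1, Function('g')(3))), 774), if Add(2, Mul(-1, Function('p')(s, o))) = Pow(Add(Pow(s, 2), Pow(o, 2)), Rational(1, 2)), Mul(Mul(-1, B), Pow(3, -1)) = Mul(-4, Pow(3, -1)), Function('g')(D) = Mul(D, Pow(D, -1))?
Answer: Add(774, Mul(-3096, Pow(2, Rational(1, 2)))) ≈ -3604.4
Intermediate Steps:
Function('g')(D) = 1
B = 4 (B = Mul(-3, Mul(-4, Pow(3, -1))) = Mul(-3, Mul(-4, Rational(1, 3))) = Mul(-3, Rational(-4, 3)) = 4)
Function('p')(s, o) = Add(2, Mul(-1, Pow(Add(Pow(o, 2), Pow(s, 2)), Rational(1, 2)))) (Function('p')(s, o) = Add(2, Mul(-1, Pow(Add(Pow(s, 2), Pow(o, 2)), Rational(1, 2)))) = Add(2, Mul(-1, Pow(Add(Pow(o, 2), Pow(s, 2)), Rational(1, 2)))))
Mul(Add(Function('p')(B, 4), Mul(-1, Function('g')(3))), 774) = Mul(Add(Add(2, Mul(-1, Pow(Add(Pow(4, 2), Pow(4, 2)), Rational(1, 2)))), Mul(-1, 1)), 774) = Mul(Add(Add(2, Mul(-1, Pow(Add(16, 16), Rational(1, 2)))), -1), 774) = Mul(Add(Add(2, Mul(-1, Pow(32, Rational(1, 2)))), -1), 774) = Mul(Add(Add(2, Mul(-1, Mul(4, Pow(2, Rational(1, 2))))), -1), 774) = Mul(Add(Add(2, Mul(-4, Pow(2, Rational(1, 2)))), -1), 774) = Mul(Add(1, Mul(-4, Pow(2, Rational(1, 2)))), 774) = Add(774, Mul(-3096, Pow(2, Rational(1, 2))))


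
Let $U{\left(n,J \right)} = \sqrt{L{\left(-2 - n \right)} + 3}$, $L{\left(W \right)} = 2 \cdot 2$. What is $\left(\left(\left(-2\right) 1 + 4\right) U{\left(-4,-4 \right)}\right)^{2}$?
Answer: $28$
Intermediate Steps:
$L{\left(W \right)} = 4$
$U{\left(n,J \right)} = \sqrt{7}$ ($U{\left(n,J \right)} = \sqrt{4 + 3} = \sqrt{7}$)
$\left(\left(\left(-2\right) 1 + 4\right) U{\left(-4,-4 \right)}\right)^{2} = \left(\left(\left(-2\right) 1 + 4\right) \sqrt{7}\right)^{2} = \left(\left(-2 + 4\right) \sqrt{7}\right)^{2} = \left(2 \sqrt{7}\right)^{2} = 28$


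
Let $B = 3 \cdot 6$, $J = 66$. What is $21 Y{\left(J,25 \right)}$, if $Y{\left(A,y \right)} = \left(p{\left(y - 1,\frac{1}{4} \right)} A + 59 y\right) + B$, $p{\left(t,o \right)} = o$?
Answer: $\frac{63399}{2} \approx 31700.0$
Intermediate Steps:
$B = 18$
$Y{\left(A,y \right)} = 18 + 59 y + \frac{A}{4}$ ($Y{\left(A,y \right)} = \left(\frac{A}{4} + 59 y\right) + 18 = \left(59 y + \frac{A}{4}\right) + 18 = 18 + 59 y + \frac{A}{4}$)
$21 Y{\left(J,25 \right)} = 21 \left(18 + 59 \cdot 25 + \frac{1}{4} \cdot 66\right) = 21 \left(18 + 1475 + \frac{33}{2}\right) = 21 \cdot \frac{3019}{2} = \frac{63399}{2}$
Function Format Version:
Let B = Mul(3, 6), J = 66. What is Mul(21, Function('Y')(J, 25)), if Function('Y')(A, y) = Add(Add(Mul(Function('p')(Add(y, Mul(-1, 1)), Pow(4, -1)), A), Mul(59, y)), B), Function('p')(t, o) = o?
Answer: Rational(63399, 2) ≈ 31700.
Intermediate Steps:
B = 18
Function('Y')(A, y) = Add(18, Mul(59, y), Mul(Rational(1, 4), A)) (Function('Y')(A, y) = Add(Add(Mul(Pow(4, -1), A), Mul(59, y)), 18) = Add(Add(Mul(Rational(1, 4), A), Mul(59, y)), 18) = Add(Add(Mul(59, y), Mul(Rational(1, 4), A)), 18) = Add(18, Mul(59, y), Mul(Rational(1, 4), A)))
Mul(21, Function('Y')(J, 25)) = Mul(21, Add(18, Mul(59, 25), Mul(Rational(1, 4), 66))) = Mul(21, Add(18, 1475, Rational(33, 2))) = Mul(21, Rational(3019, 2)) = Rational(63399, 2)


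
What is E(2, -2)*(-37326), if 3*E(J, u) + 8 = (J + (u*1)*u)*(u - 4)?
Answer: 547448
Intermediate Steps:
E(J, u) = -8/3 + (-4 + u)*(J + u²)/3 (E(J, u) = -8/3 + ((J + (u*1)*u)*(u - 4))/3 = -8/3 + ((J + u*u)*(-4 + u))/3 = -8/3 + ((J + u²)*(-4 + u))/3 = -8/3 + ((-4 + u)*(J + u²))/3 = -8/3 + (-4 + u)*(J + u²)/3)
E(2, -2)*(-37326) = (-8/3 - 4/3*2 - 4/3*(-2)² + (⅓)*(-2)³ + (⅓)*2*(-2))*(-37326) = (-8/3 - 8/3 - 4/3*4 + (⅓)*(-8) - 4/3)*(-37326) = (-8/3 - 8/3 - 16/3 - 8/3 - 4/3)*(-37326) = -44/3*(-37326) = 547448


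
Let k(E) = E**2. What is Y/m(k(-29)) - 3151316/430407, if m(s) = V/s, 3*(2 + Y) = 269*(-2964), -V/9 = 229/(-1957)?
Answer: -20918770037013038/98563203 ≈ -2.1224e+8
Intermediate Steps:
V = 2061/1957 (V = -2061/(-1957) = -2061*(-1)/1957 = -9*(-229/1957) = 2061/1957 ≈ 1.0531)
Y = -265774 (Y = -2 + (269*(-2964))/3 = -2 + (1/3)*(-797316) = -2 - 265772 = -265774)
m(s) = 2061/(1957*s)
Y/m(k(-29)) - 3151316/430407 = -265774/(2061/(1957*((-29)**2))) - 3151316/430407 = -265774/((2061/1957)/841) - 3151316*1/430407 = -265774/((2061/1957)*(1/841)) - 3151316/430407 = -265774/2061/1645837 - 3151316/430407 = -265774*1645837/2061 - 3151316/430407 = -437420682838/2061 - 3151316/430407 = -20918770037013038/98563203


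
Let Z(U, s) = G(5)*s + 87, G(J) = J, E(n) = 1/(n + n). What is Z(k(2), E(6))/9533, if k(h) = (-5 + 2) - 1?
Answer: 1049/114396 ≈ 0.0091699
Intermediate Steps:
E(n) = 1/(2*n)
k(h) = -4 (k(h) = -3 - 1 = -4)
Z(U, s) = 87 + 5*s (Z(U, s) = 5*s + 87 = 87 + 5*s)
Z(k(2), E(6))/9533 = (87 + 5*((1/2)/6))/9533 = (87 + 5*((1/2)*(1/6)))*(1/9533) = (87 + 5*(1/12))*(1/9533) = (87 + 5/12)*(1/9533) = (1049/12)*(1/9533) = 1049/114396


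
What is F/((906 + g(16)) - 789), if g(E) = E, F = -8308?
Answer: -8308/133 ≈ -62.466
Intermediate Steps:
F/((906 + g(16)) - 789) = -8308/((906 + 16) - 789) = -8308/(922 - 789) = -8308/133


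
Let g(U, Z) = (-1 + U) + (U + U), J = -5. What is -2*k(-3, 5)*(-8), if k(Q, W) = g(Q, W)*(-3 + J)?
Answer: 1280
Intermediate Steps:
g(U, Z) = -1 + 3*U (g(U, Z) = (-1 + U) + 2*U = -1 + 3*U)
k(Q, W) = 8 - 24*Q (k(Q, W) = (-1 + 3*Q)*(-3 - 5) = (-1 + 3*Q)*(-8) = 8 - 24*Q)
-2*k(-3, 5)*(-8) = -2*(8 - 24*(-3))*(-8) = -2*(8 + 72)*(-8) = -2*80*(-8) = -160*(-8) = 1280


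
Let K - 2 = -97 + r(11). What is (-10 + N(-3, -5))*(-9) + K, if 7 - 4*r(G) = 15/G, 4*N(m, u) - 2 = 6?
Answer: -475/22 ≈ -21.591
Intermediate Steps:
N(m, u) = 2 (N(m, u) = ½ + (¼)*6 = ½ + 3/2 = 2)
r(G) = 7/4 - 15/(4*G)
K = -2059/22 (K = 2 + (-97 + (¼)*(-15 + 7*11)/11) = 2 + (-97 + (¼)*(1/11)*(-15 + 77)) = 2 + (-97 + (¼)*(1/11)*62) = 2 + (-97 + 31/22) = 2 - 2103/22 = -2059/22 ≈ -93.591)
(-10 + N(-3, -5))*(-9) + K = (-10 + 2)*(-9) - 2059/22 = -8*(-9) - 2059/22 = 72 - 2059/22 = -475/22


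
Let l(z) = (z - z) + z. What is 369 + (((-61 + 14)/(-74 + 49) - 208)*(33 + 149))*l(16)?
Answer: -14996311/25 ≈ -5.9985e+5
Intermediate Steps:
l(z) = z (l(z) = 0 + z = z)
369 + (((-61 + 14)/(-74 + 49) - 208)*(33 + 149))*l(16) = 369 + (((-61 + 14)/(-74 + 49) - 208)*(33 + 149))*16 = 369 + ((-47/(-25) - 208)*182)*16 = 369 + ((-47*(-1/25) - 208)*182)*16 = 369 + ((47/25 - 208)*182)*16 = 369 - 5153/25*182*16 = 369 - 937846/25*16 = 369 - 15005536/25 = -14996311/25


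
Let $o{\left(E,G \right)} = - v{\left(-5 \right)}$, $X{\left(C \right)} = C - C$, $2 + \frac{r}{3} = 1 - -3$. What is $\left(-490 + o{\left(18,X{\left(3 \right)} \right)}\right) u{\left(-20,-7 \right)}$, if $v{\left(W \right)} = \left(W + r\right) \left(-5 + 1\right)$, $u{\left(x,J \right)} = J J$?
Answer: $-23814$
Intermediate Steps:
$r = 6$ ($r = -6 + 3 \left(1 - -3\right) = -6 + 3 \left(1 + 3\right) = -6 + 3 \cdot 4 = -6 + 12 = 6$)
$u{\left(x,J \right)} = J^{2}$
$v{\left(W \right)} = -24 - 4 W$ ($v{\left(W \right)} = \left(W + 6\right) \left(-5 + 1\right) = \left(6 + W\right) \left(-4\right) = -24 - 4 W$)
$X{\left(C \right)} = 0$
$o{\left(E,G \right)} = 4$ ($o{\left(E,G \right)} = - (-24 - -20) = - (-24 + 20) = \left(-1\right) \left(-4\right) = 4$)
$\left(-490 + o{\left(18,X{\left(3 \right)} \right)}\right) u{\left(-20,-7 \right)} = \left(-490 + 4\right) \left(-7\right)^{2} = \left(-486\right) 49 = -23814$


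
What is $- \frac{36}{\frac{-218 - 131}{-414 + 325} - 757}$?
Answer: $\frac{801}{16756} \approx 0.047804$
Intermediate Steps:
$- \frac{36}{\frac{-218 - 131}{-414 + 325} - 757} = - \frac{36}{\frac{-218 - 131}{-89} - 757} = - \frac{36}{\left(-349\right) \left(- \frac{1}{89}\right) - 757} = - \frac{36}{\frac{349}{89} - 757} = - \frac{36}{- \frac{67024}{89}} = \left(-36\right) \left(- \frac{89}{67024}\right) = \frac{801}{16756}$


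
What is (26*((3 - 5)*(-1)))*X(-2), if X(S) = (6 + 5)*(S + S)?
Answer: -2288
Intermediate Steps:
X(S) = 22*S (X(S) = 11*(2*S) = 22*S)
(26*((3 - 5)*(-1)))*X(-2) = (26*((3 - 5)*(-1)))*(22*(-2)) = (26*(-2*(-1)))*(-44) = (26*2)*(-44) = 52*(-44) = -2288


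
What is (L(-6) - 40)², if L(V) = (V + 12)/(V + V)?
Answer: 6561/4 ≈ 1640.3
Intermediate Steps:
L(V) = (12 + V)/(2*V) (L(V) = (12 + V)/((2*V)) = (12 + V)*(1/(2*V)) = (12 + V)/(2*V))
(L(-6) - 40)² = ((½)*(12 - 6)/(-6) - 40)² = ((½)*(-⅙)*6 - 40)² = (-½ - 40)² = (-81/2)² = 6561/4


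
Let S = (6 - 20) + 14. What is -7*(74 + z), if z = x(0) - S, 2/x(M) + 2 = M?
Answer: -511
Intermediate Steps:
S = 0 (S = -14 + 14 = 0)
x(M) = 2/(-2 + M)
z = -1 (z = 2/(-2 + 0) - 1*0 = 2/(-2) + 0 = 2*(-1/2) + 0 = -1 + 0 = -1)
-7*(74 + z) = -7*(74 - 1) = -7*73 = -511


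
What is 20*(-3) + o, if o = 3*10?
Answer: -30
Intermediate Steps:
o = 30
20*(-3) + o = 20*(-3) + 30 = -60 + 30 = -30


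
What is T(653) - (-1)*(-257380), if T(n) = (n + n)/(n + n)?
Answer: -257379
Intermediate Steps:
T(n) = 1 (T(n) = (2*n)/((2*n)) = (2*n)*(1/(2*n)) = 1)
T(653) - (-1)*(-257380) = 1 - (-1)*(-257380) = 1 - 1*257380 = 1 - 257380 = -257379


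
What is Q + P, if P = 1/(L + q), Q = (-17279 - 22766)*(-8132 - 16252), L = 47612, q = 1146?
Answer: 47610104058241/48758 ≈ 9.7646e+8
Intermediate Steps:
Q = 976457280 (Q = -40045*(-24384) = 976457280)
P = 1/48758 (P = 1/(47612 + 1146) = 1/48758 ≈ 2.0509e-5)
Q + P = 976457280 + 1/48758 = 47610104058241/48758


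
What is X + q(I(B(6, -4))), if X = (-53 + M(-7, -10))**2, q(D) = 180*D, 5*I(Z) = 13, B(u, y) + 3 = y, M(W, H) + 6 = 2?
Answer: 3717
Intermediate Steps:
M(W, H) = -4 (M(W, H) = -6 + 2 = -4)
B(u, y) = -3 + y
I(Z) = 13/5 (I(Z) = (1/5)*13 = 13/5)
X = 3249 (X = (-53 - 4)**2 = (-57)**2 = 3249)
X + q(I(B(6, -4))) = 3249 + 180*(13/5) = 3249 + 468 = 3717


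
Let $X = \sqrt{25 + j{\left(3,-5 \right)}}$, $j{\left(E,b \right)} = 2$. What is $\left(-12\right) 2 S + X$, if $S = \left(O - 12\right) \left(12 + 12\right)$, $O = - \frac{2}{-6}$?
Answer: $6720 + 3 \sqrt{3} \approx 6725.2$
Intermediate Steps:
$O = \frac{1}{3}$ ($O = \left(-2\right) \left(- \frac{1}{6}\right) = \frac{1}{3} \approx 0.33333$)
$X = 3 \sqrt{3}$ ($X = \sqrt{25 + 2} = \sqrt{27} = 3 \sqrt{3} \approx 5.1962$)
$S = -280$ ($S = \left(\frac{1}{3} - 12\right) \left(12 + 12\right) = \left(- \frac{35}{3}\right) 24 = -280$)
$\left(-12\right) 2 S + X = \left(-12\right) 2 \left(-280\right) + 3 \sqrt{3} = \left(-24\right) \left(-280\right) + 3 \sqrt{3} = 6720 + 3 \sqrt{3}$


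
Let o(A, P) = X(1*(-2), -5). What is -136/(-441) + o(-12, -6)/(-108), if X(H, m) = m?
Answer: 1877/5292 ≈ 0.35469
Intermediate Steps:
o(A, P) = -5
-136/(-441) + o(-12, -6)/(-108) = -136/(-441) - 5/(-108) = -136*(-1/441) - 5*(-1/108) = 136/441 + 5/108 = 1877/5292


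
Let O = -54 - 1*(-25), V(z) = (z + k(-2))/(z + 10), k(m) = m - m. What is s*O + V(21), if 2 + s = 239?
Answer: -213042/31 ≈ -6872.3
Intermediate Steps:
s = 237 (s = -2 + 239 = 237)
k(m) = 0
V(z) = z/(10 + z) (V(z) = (z + 0)/(z + 10) = z/(10 + z))
O = -29 (O = -54 + 25 = -29)
s*O + V(21) = 237*(-29) + 21/(10 + 21) = -6873 + 21/31 = -213042/31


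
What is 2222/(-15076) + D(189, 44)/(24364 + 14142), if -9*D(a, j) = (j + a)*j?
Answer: -231150535/1306162026 ≈ -0.17697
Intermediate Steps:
D(a, j) = -j*(a + j)/9 (D(a, j) = -(j + a)*j/9 = -(a + j)*j/9 = -j*(a + j)/9)
2222/(-15076) + D(189, 44)/(24364 + 14142) = 2222/(-15076) + (-1/9*44*(189 + 44))/(24364 + 14142) = 2222*(-1/15076) - 1/9*44*233/38506 = -1111/7538 - 10252/9*1/38506 = -1111/7538 - 5126/173277 = -231150535/1306162026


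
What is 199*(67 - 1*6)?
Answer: 12139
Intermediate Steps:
199*(67 - 1*6) = 199*(67 - 6) = 199*61 = 12139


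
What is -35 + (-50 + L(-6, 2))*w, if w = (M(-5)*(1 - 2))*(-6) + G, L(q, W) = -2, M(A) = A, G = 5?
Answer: 1265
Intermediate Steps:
w = -25 (w = -5*(1 - 2)*(-6) + 5 = -5*(-1)*(-6) + 5 = 5*(-6) + 5 = -30 + 5 = -25)
-35 + (-50 + L(-6, 2))*w = -35 + (-50 - 2)*(-25) = -35 - 52*(-25) = -35 + 1300 = 1265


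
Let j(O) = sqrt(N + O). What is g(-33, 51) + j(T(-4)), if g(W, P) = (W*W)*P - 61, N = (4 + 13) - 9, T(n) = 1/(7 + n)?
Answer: 55478 + 5*sqrt(3)/3 ≈ 55481.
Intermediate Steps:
N = 8 (N = 17 - 9 = 8)
g(W, P) = -61 + P*W**2 (g(W, P) = W**2*P - 61 = P*W**2 - 61 = -61 + P*W**2)
j(O) = sqrt(8 + O)
g(-33, 51) + j(T(-4)) = (-61 + 51*(-33)**2) + sqrt(8 + 1/(7 - 4)) = (-61 + 51*1089) + sqrt(8 + 1/3) = (-61 + 55539) + sqrt(8 + 1/3) = 55478 + sqrt(25/3) = 55478 + 5*sqrt(3)/3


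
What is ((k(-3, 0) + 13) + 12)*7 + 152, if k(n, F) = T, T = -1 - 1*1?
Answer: 313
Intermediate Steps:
T = -2 (T = -1 - 1 = -2)
k(n, F) = -2
((k(-3, 0) + 13) + 12)*7 + 152 = ((-2 + 13) + 12)*7 + 152 = (11 + 12)*7 + 152 = 23*7 + 152 = 161 + 152 = 313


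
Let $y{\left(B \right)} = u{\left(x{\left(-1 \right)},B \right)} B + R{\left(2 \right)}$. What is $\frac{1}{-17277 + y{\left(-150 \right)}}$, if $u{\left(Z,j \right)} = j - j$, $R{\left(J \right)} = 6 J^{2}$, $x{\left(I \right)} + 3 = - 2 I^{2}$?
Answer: $- \frac{1}{17253} \approx -5.7961 \cdot 10^{-5}$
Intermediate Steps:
$x{\left(I \right)} = -3 - 2 I^{2}$
$u{\left(Z,j \right)} = 0$
$y{\left(B \right)} = 24$ ($y{\left(B \right)} = 0 B + 6 \cdot 2^{2} = 0 + 6 \cdot 4 = 0 + 24 = 24$)
$\frac{1}{-17277 + y{\left(-150 \right)}} = \frac{1}{-17277 + 24} = \frac{1}{-17253} = - \frac{1}{17253}$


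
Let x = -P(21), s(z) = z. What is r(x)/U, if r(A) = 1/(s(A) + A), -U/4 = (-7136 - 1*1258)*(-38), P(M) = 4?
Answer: 1/10207104 ≈ 9.7971e-8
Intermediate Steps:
x = -4 (x = -1*4 = -4)
U = -1275888 (U = -4*(-7136 - 1*1258)*(-38) = -4*(-7136 - 1258)*(-38) = -(-33576)*(-38) = -4*318972 = -1275888)
r(A) = 1/(2*A) (r(A) = 1/(A + A) = 1/(2*A))
r(x)/U = ((1/2)/(-4))/(-1275888) = ((1/2)*(-1/4))*(-1/1275888) = -1/8*(-1/1275888) = 1/10207104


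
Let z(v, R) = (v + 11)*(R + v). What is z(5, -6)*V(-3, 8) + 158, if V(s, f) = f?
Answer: 30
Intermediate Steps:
z(v, R) = (11 + v)*(R + v)
z(5, -6)*V(-3, 8) + 158 = (5**2 + 11*(-6) + 11*5 - 6*5)*8 + 158 = (25 - 66 + 55 - 30)*8 + 158 = -16*8 + 158 = -128 + 158 = 30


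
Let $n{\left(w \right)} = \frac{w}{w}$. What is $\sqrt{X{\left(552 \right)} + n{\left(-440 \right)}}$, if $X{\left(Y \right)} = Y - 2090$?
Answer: $i \sqrt{1537} \approx 39.205 i$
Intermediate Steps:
$n{\left(w \right)} = 1$
$X{\left(Y \right)} = -2090 + Y$
$\sqrt{X{\left(552 \right)} + n{\left(-440 \right)}} = \sqrt{\left(-2090 + 552\right) + 1} = \sqrt{-1538 + 1} = \sqrt{-1537} = i \sqrt{1537}$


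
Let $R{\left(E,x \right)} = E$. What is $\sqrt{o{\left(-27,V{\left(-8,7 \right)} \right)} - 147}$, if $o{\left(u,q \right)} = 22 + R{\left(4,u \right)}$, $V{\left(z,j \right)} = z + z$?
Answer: $11 i \approx 11.0 i$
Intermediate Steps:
$V{\left(z,j \right)} = 2 z$
$o{\left(u,q \right)} = 26$ ($o{\left(u,q \right)} = 22 + 4 = 26$)
$\sqrt{o{\left(-27,V{\left(-8,7 \right)} \right)} - 147} = \sqrt{26 - 147} = \sqrt{-121} = 11 i$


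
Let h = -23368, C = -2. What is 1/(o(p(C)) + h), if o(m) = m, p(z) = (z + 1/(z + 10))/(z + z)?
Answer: -32/747761 ≈ -4.2794e-5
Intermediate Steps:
p(z) = (z + 1/(10 + z))/(2*z) (p(z) = (z + 1/(10 + z))/((2*z)) = (z + 1/(10 + z))*(1/(2*z)) = (z + 1/(10 + z))/(2*z))
1/(o(p(C)) + h) = 1/((½)*(1 + (-2)² + 10*(-2))/(-2*(10 - 2)) - 23368) = 1/((½)*(-½)*(1 + 4 - 20)/8 - 23368) = 1/((½)*(-½)*(⅛)*(-15) - 23368) = 1/(15/32 - 23368) = 1/(-747761/32) = -32/747761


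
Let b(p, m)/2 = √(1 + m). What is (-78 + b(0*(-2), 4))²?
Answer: 6104 - 312*√5 ≈ 5406.3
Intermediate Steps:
b(p, m) = 2*√(1 + m)
(-78 + b(0*(-2), 4))² = (-78 + 2*√(1 + 4))² = (-78 + 2*√5)²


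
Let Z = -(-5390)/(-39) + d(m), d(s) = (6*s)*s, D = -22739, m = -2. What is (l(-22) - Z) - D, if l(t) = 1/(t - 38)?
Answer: 5941829/260 ≈ 22853.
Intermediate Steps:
l(t) = 1/(-38 + t)
d(s) = 6*s**2
Z = -4454/39 (Z = -(-5390)/(-39) + 6*(-2)**2 = -(-5390)*(-1)/39 + 6*4 = -77*70/39 + 24 = -5390/39 + 24 = -4454/39 ≈ -114.21)
(l(-22) - Z) - D = (1/(-38 - 22) - 1*(-4454/39)) - 1*(-22739) = (1/(-60) + 4454/39) + 22739 = (-1/60 + 4454/39) + 22739 = 29689/260 + 22739 = 5941829/260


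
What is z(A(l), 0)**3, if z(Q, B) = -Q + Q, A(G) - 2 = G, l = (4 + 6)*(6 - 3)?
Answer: 0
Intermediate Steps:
l = 30 (l = 10*3 = 30)
A(G) = 2 + G
z(Q, B) = 0
z(A(l), 0)**3 = 0**3 = 0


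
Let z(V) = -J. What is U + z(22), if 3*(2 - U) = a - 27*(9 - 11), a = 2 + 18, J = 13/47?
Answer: -3235/141 ≈ -22.943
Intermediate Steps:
J = 13/47 (J = 13*(1/47) = 13/47 ≈ 0.27660)
a = 20
z(V) = -13/47 (z(V) = -1*13/47 = -13/47)
U = -68/3 (U = 2 - (20 - 27*(9 - 11))/3 = 2 - (20 - 27*(-2))/3 = 2 - (20 + 54)/3 = 2 - ⅓*74 = 2 - 74/3 = -68/3 ≈ -22.667)
U + z(22) = -68/3 - 13/47 = -3235/141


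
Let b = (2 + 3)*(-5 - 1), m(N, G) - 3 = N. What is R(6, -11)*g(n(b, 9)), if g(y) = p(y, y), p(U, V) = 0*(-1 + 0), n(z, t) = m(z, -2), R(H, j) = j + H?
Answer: 0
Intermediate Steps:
R(H, j) = H + j
m(N, G) = 3 + N
b = -30 (b = 5*(-6) = -30)
n(z, t) = 3 + z
p(U, V) = 0 (p(U, V) = 0*(-1) = 0)
g(y) = 0
R(6, -11)*g(n(b, 9)) = (6 - 11)*0 = -5*0 = 0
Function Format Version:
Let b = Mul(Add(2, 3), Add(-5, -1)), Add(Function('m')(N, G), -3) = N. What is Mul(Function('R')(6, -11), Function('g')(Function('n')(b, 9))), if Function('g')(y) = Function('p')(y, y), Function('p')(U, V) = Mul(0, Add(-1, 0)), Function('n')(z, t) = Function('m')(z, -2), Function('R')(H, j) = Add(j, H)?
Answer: 0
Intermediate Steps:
Function('R')(H, j) = Add(H, j)
Function('m')(N, G) = Add(3, N)
b = -30 (b = Mul(5, -6) = -30)
Function('n')(z, t) = Add(3, z)
Function('p')(U, V) = 0 (Function('p')(U, V) = Mul(0, -1) = 0)
Function('g')(y) = 0
Mul(Function('R')(6, -11), Function('g')(Function('n')(b, 9))) = Mul(Add(6, -11), 0) = Mul(-5, 0) = 0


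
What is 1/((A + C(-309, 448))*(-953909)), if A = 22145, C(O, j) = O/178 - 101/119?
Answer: -21182/447403010635669 ≈ -4.7344e-11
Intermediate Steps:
C(O, j) = -101/119 + O/178 (C(O, j) = O*(1/178) - 101*1/119 = O/178 - 101/119 = -101/119 + O/178)
1/((A + C(-309, 448))*(-953909)) = 1/((22145 + (-101/119 + (1/178)*(-309)))*(-953909)) = -1/953909/(22145 + (-101/119 - 309/178)) = -1/953909/(22145 - 54749/21182) = -1/953909/(469020641/21182) = (21182/469020641)*(-1/953909) = -21182/447403010635669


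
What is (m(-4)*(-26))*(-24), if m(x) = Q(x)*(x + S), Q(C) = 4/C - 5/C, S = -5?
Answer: -1404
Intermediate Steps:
Q(C) = -1/C
m(x) = -(-5 + x)/x (m(x) = (-1/x)*(x - 5) = (-1/x)*(-5 + x) = -(-5 + x)/x)
(m(-4)*(-26))*(-24) = (((5 - 1*(-4))/(-4))*(-26))*(-24) = (-(5 + 4)/4*(-26))*(-24) = (-¼*9*(-26))*(-24) = -9/4*(-26)*(-24) = (117/2)*(-24) = -1404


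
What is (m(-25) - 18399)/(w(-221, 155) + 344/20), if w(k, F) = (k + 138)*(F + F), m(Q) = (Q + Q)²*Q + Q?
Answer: 101155/32141 ≈ 3.1472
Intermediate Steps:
m(Q) = Q + 4*Q³ (m(Q) = (2*Q)²*Q + Q = (4*Q²)*Q + Q = 4*Q³ + Q = Q + 4*Q³)
w(k, F) = 2*F*(138 + k) (w(k, F) = (138 + k)*(2*F) = 2*F*(138 + k))
(m(-25) - 18399)/(w(-221, 155) + 344/20) = ((-25 + 4*(-25)³) - 18399)/(2*155*(138 - 221) + 344/20) = ((-25 + 4*(-15625)) - 18399)/(2*155*(-83) + (1/20)*344) = ((-25 - 62500) - 18399)/(-25730 + 86/5) = (-62525 - 18399)/(-128564/5) = -80924*(-5/128564) = 101155/32141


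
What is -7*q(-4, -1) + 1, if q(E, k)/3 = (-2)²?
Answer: -83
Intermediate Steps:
q(E, k) = 12 (q(E, k) = 3*(-2)² = 3*4 = 12)
-7*q(-4, -1) + 1 = -7*12 + 1 = -84 + 1 = -83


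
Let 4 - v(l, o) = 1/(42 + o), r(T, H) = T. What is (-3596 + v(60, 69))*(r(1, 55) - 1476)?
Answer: 588101675/111 ≈ 5.2982e+6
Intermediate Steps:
v(l, o) = 4 - 1/(42 + o)
(-3596 + v(60, 69))*(r(1, 55) - 1476) = (-3596 + (167 + 4*69)/(42 + 69))*(1 - 1476) = (-3596 + (167 + 276)/111)*(-1475) = (-3596 + (1/111)*443)*(-1475) = (-3596 + 443/111)*(-1475) = -398713/111*(-1475) = 588101675/111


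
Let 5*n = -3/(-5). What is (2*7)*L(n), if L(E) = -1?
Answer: -14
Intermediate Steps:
n = 3/25 (n = (-3/(-5))/5 = (-3*(-1/5))/5 = (1/5)*(3/5) = 3/25 ≈ 0.12000)
(2*7)*L(n) = (2*7)*(-1) = 14*(-1) = -14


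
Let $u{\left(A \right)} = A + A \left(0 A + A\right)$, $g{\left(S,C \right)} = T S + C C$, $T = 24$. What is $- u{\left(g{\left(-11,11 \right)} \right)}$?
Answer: $-20306$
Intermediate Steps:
$g{\left(S,C \right)} = C^{2} + 24 S$ ($g{\left(S,C \right)} = 24 S + C C = 24 S + C^{2} = C^{2} + 24 S$)
$u{\left(A \right)} = A + A^{2}$ ($u{\left(A \right)} = A + A \left(0 + A\right) = A + A A = A + A^{2}$)
$- u{\left(g{\left(-11,11 \right)} \right)} = - \left(11^{2} + 24 \left(-11\right)\right) \left(1 + \left(11^{2} + 24 \left(-11\right)\right)\right) = - \left(121 - 264\right) \left(1 + \left(121 - 264\right)\right) = - \left(-143\right) \left(1 - 143\right) = - \left(-143\right) \left(-142\right) = \left(-1\right) 20306 = -20306$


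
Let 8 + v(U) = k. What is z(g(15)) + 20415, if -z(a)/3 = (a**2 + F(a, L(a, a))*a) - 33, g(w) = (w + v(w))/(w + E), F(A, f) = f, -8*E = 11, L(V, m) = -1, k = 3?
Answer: 243733794/11881 ≈ 20515.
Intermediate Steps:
v(U) = -5 (v(U) = -8 + 3 = -5)
E = -11/8 (E = -1/8*11 = -11/8 ≈ -1.3750)
g(w) = (-5 + w)/(-11/8 + w) (g(w) = (w - 5)/(w - 11/8) = (-5 + w)/(-11/8 + w))
z(a) = 99 - 3*a**2 + 3*a (z(a) = -3*((a**2 - a) - 33) = -3*(-33 + a**2 - a) = 99 - 3*a**2 + 3*a)
z(g(15)) + 20415 = (99 - 3*64*(-5 + 15)**2/(-11 + 8*15)**2 + 3*(8*(-5 + 15)/(-11 + 8*15))) + 20415 = (99 - 3*6400/(-11 + 120)**2 + 3*(8*10/(-11 + 120))) + 20415 = (99 - 3*(8*10/109)**2 + 3*(8*10/109)) + 20415 = (99 - 3*(8*(1/109)*10)**2 + 3*(8*(1/109)*10)) + 20415 = (99 - 3*(80/109)**2 + 3*(80/109)) + 20415 = (99 - 3*6400/11881 + 240/109) + 20415 = (99 - 19200/11881 + 240/109) + 20415 = 1183179/11881 + 20415 = 243733794/11881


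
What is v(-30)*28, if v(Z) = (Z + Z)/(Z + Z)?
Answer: 28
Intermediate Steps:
v(Z) = 1 (v(Z) = (2*Z)/((2*Z)) = (2*Z)*(1/(2*Z)) = 1)
v(-30)*28 = 1*28 = 28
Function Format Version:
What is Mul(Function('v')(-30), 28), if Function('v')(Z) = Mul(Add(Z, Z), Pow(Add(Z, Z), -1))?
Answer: 28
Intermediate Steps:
Function('v')(Z) = 1 (Function('v')(Z) = Mul(Mul(2, Z), Pow(Mul(2, Z), -1)) = Mul(Mul(2, Z), Mul(Rational(1, 2), Pow(Z, -1))) = 1)
Mul(Function('v')(-30), 28) = Mul(1, 28) = 28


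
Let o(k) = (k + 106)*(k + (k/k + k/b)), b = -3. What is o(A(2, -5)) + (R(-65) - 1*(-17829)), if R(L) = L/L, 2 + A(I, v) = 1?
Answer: 17865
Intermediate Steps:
A(I, v) = -1 (A(I, v) = -2 + 1 = -1)
R(L) = 1
o(k) = (1 + 2*k/3)*(106 + k) (o(k) = (k + 106)*(k + (k/k + k/(-3))) = (106 + k)*(k + (1 + k*(-⅓))) = (106 + k)*(k + (1 - k/3)) = (106 + k)*(1 + 2*k/3) = (1 + 2*k/3)*(106 + k))
o(A(2, -5)) + (R(-65) - 1*(-17829)) = (106 + (⅔)*(-1)² + (215/3)*(-1)) + (1 - 1*(-17829)) = (106 + (⅔)*1 - 215/3) + (1 + 17829) = (106 + ⅔ - 215/3) + 17830 = 35 + 17830 = 17865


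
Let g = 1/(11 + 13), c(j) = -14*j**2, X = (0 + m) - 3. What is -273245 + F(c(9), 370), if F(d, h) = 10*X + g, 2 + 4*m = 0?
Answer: -6558719/24 ≈ -2.7328e+5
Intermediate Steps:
m = -1/2 (m = -1/2 + (1/4)*0 = -1/2 + 0 = -1/2 ≈ -0.50000)
X = -7/2 (X = (0 - 1/2) - 3 = -1/2 - 3 = -7/2 ≈ -3.5000)
g = 1/24 ≈ 0.041667
F(d, h) = -839/24 (F(d, h) = 10*(-7/2) + 1/24 = -35 + 1/24 = -839/24)
-273245 + F(c(9), 370) = -273245 - 839/24 = -6558719/24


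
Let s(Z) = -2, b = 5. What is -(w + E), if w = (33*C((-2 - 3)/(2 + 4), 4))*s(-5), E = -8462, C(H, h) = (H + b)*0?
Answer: 8462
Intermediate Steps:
C(H, h) = 0 (C(H, h) = (H + 5)*0 = (5 + H)*0 = 0)
w = 0 (w = (33*0)*(-2) = 0*(-2) = 0)
-(w + E) = -(0 - 8462) = -1*(-8462) = 8462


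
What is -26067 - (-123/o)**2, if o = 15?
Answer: -653356/25 ≈ -26134.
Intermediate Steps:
-26067 - (-123/o)**2 = -26067 - (-123/15)**2 = -26067 - (-123*1/15)**2 = -26067 - (-41/5)**2 = -26067 - 1*1681/25 = -26067 - 1681/25 = -653356/25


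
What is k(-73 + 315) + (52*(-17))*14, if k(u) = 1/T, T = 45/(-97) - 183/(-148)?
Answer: -137247860/11091 ≈ -12375.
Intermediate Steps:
T = 11091/14356 (T = 45*(-1/97) - 183*(-1/148) = -45/97 + 183/148 = 11091/14356 ≈ 0.77257)
k(u) = 14356/11091 (k(u) = 1/(11091/14356) = 14356/11091)
k(-73 + 315) + (52*(-17))*14 = 14356/11091 + (52*(-17))*14 = 14356/11091 - 884*14 = 14356/11091 - 12376 = -137247860/11091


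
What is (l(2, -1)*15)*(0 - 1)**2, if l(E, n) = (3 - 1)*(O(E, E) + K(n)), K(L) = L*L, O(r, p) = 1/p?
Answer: 45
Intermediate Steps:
O(r, p) = 1/p
K(L) = L**2
l(E, n) = 2/E + 2*n**2 (l(E, n) = (3 - 1)*(1/E + n**2) = 2*(1/E + n**2) = 2/E + 2*n**2)
(l(2, -1)*15)*(0 - 1)**2 = ((2/2 + 2*(-1)**2)*15)*(0 - 1)**2 = ((2*(1/2) + 2*1)*15)*(-1)**2 = ((1 + 2)*15)*1 = (3*15)*1 = 45*1 = 45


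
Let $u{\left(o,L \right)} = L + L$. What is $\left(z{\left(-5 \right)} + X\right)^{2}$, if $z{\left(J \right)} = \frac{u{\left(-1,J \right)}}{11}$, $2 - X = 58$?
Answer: $\frac{391876}{121} \approx 3238.6$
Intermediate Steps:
$u{\left(o,L \right)} = 2 L$
$X = -56$ ($X = 2 - 58 = -56$)
$z{\left(J \right)} = \frac{2 J}{11}$
$\left(z{\left(-5 \right)} + X\right)^{2} = \left(\frac{2}{11} \left(-5\right) - 56\right)^{2} = \left(- \frac{10}{11} - 56\right)^{2} = \left(- \frac{626}{11}\right)^{2} = \frac{391876}{121}$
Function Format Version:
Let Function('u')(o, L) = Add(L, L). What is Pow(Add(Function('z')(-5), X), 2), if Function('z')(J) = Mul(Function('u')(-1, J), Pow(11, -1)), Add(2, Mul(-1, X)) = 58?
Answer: Rational(391876, 121) ≈ 3238.6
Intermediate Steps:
Function('u')(o, L) = Mul(2, L)
X = -56 (X = Add(2, Mul(-1, 58)) = Add(2, -58) = -56)
Function('z')(J) = Mul(Rational(2, 11), J) (Function('z')(J) = Mul(Mul(2, J), Pow(11, -1)) = Mul(Mul(2, J), Rational(1, 11)) = Mul(Rational(2, 11), J))
Pow(Add(Function('z')(-5), X), 2) = Pow(Add(Mul(Rational(2, 11), -5), -56), 2) = Pow(Add(Rational(-10, 11), -56), 2) = Pow(Rational(-626, 11), 2) = Rational(391876, 121)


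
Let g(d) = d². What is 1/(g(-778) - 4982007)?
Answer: -1/4376723 ≈ -2.2848e-7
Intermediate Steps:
1/(g(-778) - 4982007) = 1/((-778)² - 4982007) = 1/(605284 - 4982007) = 1/(-4376723) = -1/4376723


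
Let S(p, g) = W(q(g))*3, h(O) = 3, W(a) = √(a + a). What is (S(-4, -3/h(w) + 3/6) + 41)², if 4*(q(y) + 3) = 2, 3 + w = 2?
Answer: 1636 + 246*I*√5 ≈ 1636.0 + 550.07*I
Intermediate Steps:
w = -1 (w = -3 + 2 = -1)
q(y) = -5/2 (q(y) = -3 + (¼)*2 = -3 + ½ = -5/2)
W(a) = √2*√a (W(a) = √(2*a) = √2*√a)
S(p, g) = 3*I*√5 (S(p, g) = (√2*√(-5/2))*3 = (√2*(I*√10/2))*3 = (I*√5)*3 = 3*I*√5)
(S(-4, -3/h(w) + 3/6) + 41)² = (3*I*√5 + 41)² = (41 + 3*I*√5)²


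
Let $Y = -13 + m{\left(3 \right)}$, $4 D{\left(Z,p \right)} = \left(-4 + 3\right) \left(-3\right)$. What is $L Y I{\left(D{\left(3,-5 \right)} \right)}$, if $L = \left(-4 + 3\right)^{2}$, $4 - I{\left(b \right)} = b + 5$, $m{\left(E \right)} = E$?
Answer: $\frac{35}{2} \approx 17.5$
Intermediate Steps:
$D{\left(Z,p \right)} = \frac{3}{4}$ ($D{\left(Z,p \right)} = \frac{\left(-4 + 3\right) \left(-3\right)}{4} = \frac{\left(-1\right) \left(-3\right)}{4} = \frac{1}{4} \cdot 3 = \frac{3}{4}$)
$I{\left(b \right)} = -1 - b$ ($I{\left(b \right)} = 4 - \left(b + 5\right) = 4 - \left(5 + b\right) = -1 - b$)
$L = 1$ ($L = \left(-1\right)^{2} = 1$)
$Y = -10$ ($Y = -13 + 3 = -10$)
$L Y I{\left(D{\left(3,-5 \right)} \right)} = 1 \left(-10\right) \left(-1 - \frac{3}{4}\right) = - 10 \left(-1 - \frac{3}{4}\right) = \left(-10\right) \left(- \frac{7}{4}\right) = \frac{35}{2}$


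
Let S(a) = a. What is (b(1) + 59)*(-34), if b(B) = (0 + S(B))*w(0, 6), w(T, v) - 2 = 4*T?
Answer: -2074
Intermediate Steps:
w(T, v) = 2 + 4*T
b(B) = 2*B (b(B) = (0 + B)*(2 + 4*0) = B*(2 + 0) = B*2 = 2*B)
(b(1) + 59)*(-34) = (2*1 + 59)*(-34) = (2 + 59)*(-34) = 61*(-34) = -2074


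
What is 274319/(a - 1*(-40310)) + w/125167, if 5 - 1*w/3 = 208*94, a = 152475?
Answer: 23030581088/24130320095 ≈ 0.95442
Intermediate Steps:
w = -58641 (w = 15 - 624*94 = 15 - 3*19552 = 15 - 58656 = -58641)
274319/(a - 1*(-40310)) + w/125167 = 274319/(152475 - 1*(-40310)) - 58641/125167 = 274319/(152475 + 40310) - 58641*1/125167 = 274319/192785 - 58641/125167 = 23030581088/24130320095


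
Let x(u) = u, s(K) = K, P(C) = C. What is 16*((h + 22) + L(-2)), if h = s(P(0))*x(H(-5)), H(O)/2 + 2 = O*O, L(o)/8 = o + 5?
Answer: 736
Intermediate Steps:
L(o) = 40 + 8*o (L(o) = 8*(o + 5) = 8*(5 + o) = 40 + 8*o)
H(O) = -4 + 2*O**2 (H(O) = -4 + 2*(O*O) = -4 + 2*O**2)
h = 0 (h = 0*(-4 + 2*(-5)**2) = 0*(-4 + 2*25) = 0*(-4 + 50) = 0*46 = 0)
16*((h + 22) + L(-2)) = 16*((0 + 22) + (40 + 8*(-2))) = 16*(22 + (40 - 16)) = 16*(22 + 24) = 16*46 = 736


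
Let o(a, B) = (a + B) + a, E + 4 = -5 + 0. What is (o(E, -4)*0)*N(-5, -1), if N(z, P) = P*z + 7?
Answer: 0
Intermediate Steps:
E = -9 (E = -4 + (-5 + 0) = -4 - 5 = -9)
N(z, P) = 7 + P*z
o(a, B) = B + 2*a (o(a, B) = (B + a) + a = B + 2*a)
(o(E, -4)*0)*N(-5, -1) = ((-4 + 2*(-9))*0)*(7 - 1*(-5)) = ((-4 - 18)*0)*(7 + 5) = -22*0*12 = 0*12 = 0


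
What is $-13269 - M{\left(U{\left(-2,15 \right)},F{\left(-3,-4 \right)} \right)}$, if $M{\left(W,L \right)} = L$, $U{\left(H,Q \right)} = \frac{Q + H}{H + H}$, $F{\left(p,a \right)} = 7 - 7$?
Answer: $-13269$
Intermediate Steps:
$F{\left(p,a \right)} = 0$
$U{\left(H,Q \right)} = \frac{H + Q}{2 H}$
$-13269 - M{\left(U{\left(-2,15 \right)},F{\left(-3,-4 \right)} \right)} = -13269 - 0 = -13269 + 0 = -13269$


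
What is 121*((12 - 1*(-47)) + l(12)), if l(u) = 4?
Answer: 7623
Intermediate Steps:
121*((12 - 1*(-47)) + l(12)) = 121*((12 - 1*(-47)) + 4) = 121*((12 + 47) + 4) = 121*(59 + 4) = 121*63 = 7623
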